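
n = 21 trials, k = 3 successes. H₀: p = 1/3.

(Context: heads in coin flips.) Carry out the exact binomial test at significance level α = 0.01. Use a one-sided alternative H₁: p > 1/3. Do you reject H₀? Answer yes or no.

reject H₀: no

Exact binomial: n=21, k=3, p₀=1/3=0.3333
P(X≥3) from Σ C(n,i)·p₀^i·(1−p₀)^(n−i)
p-value (one-sided, H₁ greater) = 0.98717
At α=0.01: p ≥ α → fail to reject H₀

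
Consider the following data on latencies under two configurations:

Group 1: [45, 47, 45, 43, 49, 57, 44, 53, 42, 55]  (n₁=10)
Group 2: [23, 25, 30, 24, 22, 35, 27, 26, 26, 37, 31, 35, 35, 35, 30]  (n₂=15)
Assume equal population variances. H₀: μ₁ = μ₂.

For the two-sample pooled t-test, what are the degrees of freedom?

df = n₁ + n₂ − 2 = 10 + 15 − 2 = 23

degrees of freedom = 23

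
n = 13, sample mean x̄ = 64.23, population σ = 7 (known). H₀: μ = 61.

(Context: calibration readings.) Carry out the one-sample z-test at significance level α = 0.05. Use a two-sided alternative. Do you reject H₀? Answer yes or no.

reject H₀: no

SE = σ/√n = 7/√13 = 1.9415
z = (x̄−μ₀)/SE = (64.23−61)/1.9415 = 1.6637
p-value (two-sided) = 0.09617
At α=0.05: p ≥ α → fail to reject H₀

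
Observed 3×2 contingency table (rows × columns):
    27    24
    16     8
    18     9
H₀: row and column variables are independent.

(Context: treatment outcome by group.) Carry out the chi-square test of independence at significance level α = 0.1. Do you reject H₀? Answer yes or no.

reject H₀: no

Row totals [51, 24, 27], col totals [61, 41], n=102
χ² = (27−30.50)²/30.50 + (24−20.50)²/20.50 + (16−14.35)²/14.35 + (8−9.65)²/9.65 + (18−16.15)²/16.15 + (9−10.85)²/10.85 = 1.9984
df = 2
p-value (upper-tail) = 0.36817
At α=0.1: p ≥ α → fail to reject H₀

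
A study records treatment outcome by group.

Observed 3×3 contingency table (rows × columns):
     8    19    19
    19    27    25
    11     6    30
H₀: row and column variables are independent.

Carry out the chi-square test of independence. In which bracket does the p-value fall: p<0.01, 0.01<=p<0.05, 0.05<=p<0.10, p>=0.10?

p-value bracket: p<0.01

Row totals [46, 71, 47], col totals [38, 52, 74], n=164
χ² = (8−10.66)²/10.66 + (19−14.59)²/14.59 + (19−20.76)²/20.76 + (19−16.45)²/16.45 + (27−22.51)²/22.51 + (25−32.04)²/32.04 + (11−10.89)²/10.89 + (6−14.90)²/14.90 + (30−21.21)²/21.21 = 13.9477
df = 4
p-value (upper-tail) = 0.00746
→ bracket: p<0.01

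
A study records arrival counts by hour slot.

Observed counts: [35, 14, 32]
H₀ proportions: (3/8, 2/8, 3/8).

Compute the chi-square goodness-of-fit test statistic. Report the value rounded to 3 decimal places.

test statistic = 2.720

n = 81; E_i = n·p_i = [30.38, 20.25, 30.38]
χ² = (35−30.38)²/30.38 + (14−20.25)²/20.25 + (32−30.38)²/30.38 = 2.7202
df = 2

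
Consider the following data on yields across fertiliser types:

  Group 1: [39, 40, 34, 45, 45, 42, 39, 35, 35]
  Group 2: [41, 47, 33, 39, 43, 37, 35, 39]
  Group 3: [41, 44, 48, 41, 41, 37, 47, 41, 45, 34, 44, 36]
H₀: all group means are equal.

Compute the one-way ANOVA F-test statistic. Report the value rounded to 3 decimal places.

Group means [39.33, 39.25, 41.58], grand mean 40.241
SSB = Σnᵢ(x̄ᵢ−x̄)² = 36.894; SSW = ΣΣ(x−x̄ᵢ)² = 482.417
MSB = 36.894/2 = 18.4468; MSW = 482.417/26 = 18.5545
F = MSB/MSW = 0.9942
df = (2, 26)

test statistic = 0.994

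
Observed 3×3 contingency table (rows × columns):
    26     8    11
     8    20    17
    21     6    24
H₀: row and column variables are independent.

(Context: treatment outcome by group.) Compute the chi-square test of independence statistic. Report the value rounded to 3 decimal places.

test statistic = 24.343

Row totals [45, 45, 51], col totals [55, 34, 52], n=141
χ² = (26−17.55)²/17.55 + (8−10.85)²/10.85 + (11−16.60)²/16.60 + (8−17.55)²/17.55 + (20−10.85)²/10.85 + (17−16.60)²/16.60 + (21−19.89)²/19.89 + (6−12.30)²/12.30 + (24−18.81)²/18.81 = 24.3432
df = 4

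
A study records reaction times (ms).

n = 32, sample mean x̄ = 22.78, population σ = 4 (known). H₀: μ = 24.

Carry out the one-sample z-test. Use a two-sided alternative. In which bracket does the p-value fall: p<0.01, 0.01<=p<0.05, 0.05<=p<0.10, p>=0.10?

SE = σ/√n = 4/√32 = 0.7071
z = (x̄−μ₀)/SE = (22.78−24)/0.7071 = -1.7253
p-value (two-sided) = 0.08447
→ bracket: 0.05<=p<0.10

p-value bracket: 0.05<=p<0.10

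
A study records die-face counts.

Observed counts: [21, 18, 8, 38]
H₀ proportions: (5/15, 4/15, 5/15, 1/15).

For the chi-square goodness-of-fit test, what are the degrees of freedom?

degrees of freedom = 3

df = k − 1 = 4 − 1 = 3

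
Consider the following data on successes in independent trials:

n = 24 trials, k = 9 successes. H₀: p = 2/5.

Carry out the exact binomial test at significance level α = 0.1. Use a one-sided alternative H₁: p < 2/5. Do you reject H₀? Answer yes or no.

reject H₀: no

Exact binomial: n=24, k=9, p₀=2/5=0.4000
P(X≤9) from Σ C(n,i)·p₀^i·(1−p₀)^(n−i)
p-value (one-sided, H₁ less) = 0.48908
At α=0.1: p ≥ α → fail to reject H₀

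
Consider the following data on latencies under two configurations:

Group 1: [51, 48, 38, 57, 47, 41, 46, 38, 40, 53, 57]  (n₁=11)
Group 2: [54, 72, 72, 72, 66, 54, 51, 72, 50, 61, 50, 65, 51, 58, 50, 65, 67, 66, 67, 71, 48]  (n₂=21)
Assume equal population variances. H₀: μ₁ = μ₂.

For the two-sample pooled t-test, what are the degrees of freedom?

df = n₁ + n₂ − 2 = 11 + 21 − 2 = 30

degrees of freedom = 30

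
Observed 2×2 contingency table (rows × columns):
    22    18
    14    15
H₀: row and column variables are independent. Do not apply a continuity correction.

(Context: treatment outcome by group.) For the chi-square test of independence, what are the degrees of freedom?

degrees of freedom = 1

df = (r−1)(c−1) = (2−1)·(2−1) = 1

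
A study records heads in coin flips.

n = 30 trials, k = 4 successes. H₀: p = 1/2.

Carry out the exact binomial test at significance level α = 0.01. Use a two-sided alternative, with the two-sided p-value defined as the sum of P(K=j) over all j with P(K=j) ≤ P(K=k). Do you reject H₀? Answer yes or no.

reject H₀: yes

Exact binomial: n=30, k=4, p₀=1/2=0.5000
P(X=j) = C(n,j)·p₀^j·(1−p₀)^(n−j); p = Σ P(X=j) over j with P(X=j) ≤ P(X=4)
p-value (two-sided) = 0.00006
At α=0.01: p < α → reject H₀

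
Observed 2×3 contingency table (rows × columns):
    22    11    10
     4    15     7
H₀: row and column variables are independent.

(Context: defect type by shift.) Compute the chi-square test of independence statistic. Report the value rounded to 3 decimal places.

Row totals [43, 26], col totals [26, 26, 17], n=69
χ² = (22−16.20)²/16.20 + (11−16.20)²/16.20 + (10−10.59)²/10.59 + (4−9.80)²/9.80 + (15−9.80)²/9.80 + (7−6.41)²/6.41 = 10.0266
df = 2

test statistic = 10.027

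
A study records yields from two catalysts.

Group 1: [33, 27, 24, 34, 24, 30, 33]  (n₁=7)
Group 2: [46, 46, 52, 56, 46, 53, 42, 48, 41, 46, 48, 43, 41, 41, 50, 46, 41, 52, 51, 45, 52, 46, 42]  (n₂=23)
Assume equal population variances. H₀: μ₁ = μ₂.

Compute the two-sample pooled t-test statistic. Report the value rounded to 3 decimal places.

x̄₁=29.286, s₁=4.309, n₁=7
x̄₂=46.696, s₂=4.456, n₂=23
s_p² = [6·4.309² + 22·4.456²]/28 = 19.5821
SE = √(s_p²·(1/7+1/23)) = 1.9102
t = (29.286−46.696)/1.9102 = -9.1142
df = 28

test statistic = -9.114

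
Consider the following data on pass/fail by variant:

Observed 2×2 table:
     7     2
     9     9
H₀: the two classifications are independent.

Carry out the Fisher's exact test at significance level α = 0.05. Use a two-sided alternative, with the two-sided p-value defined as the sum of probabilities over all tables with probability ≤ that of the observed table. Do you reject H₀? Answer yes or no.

Margins: r₁=9, r₂=18, c₁=16, c₂=11, n=27
p_obs = C(9,7)·C(18,9)/C(27,16); sum pmf over tables with pmf ≤ p_obs
p-value (two-sided) = 0.23112
At α=0.05: p ≥ α → fail to reject H₀

reject H₀: no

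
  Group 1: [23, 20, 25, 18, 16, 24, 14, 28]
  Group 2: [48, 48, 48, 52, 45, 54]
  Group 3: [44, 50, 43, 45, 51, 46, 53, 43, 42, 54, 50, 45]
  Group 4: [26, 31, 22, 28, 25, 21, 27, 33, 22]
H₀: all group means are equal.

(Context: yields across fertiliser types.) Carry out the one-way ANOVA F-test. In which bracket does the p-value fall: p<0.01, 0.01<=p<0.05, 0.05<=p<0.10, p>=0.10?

p-value bracket: p<0.01

Group means [21.00, 49.17, 47.17, 26.11], grand mean 36.114
SSB = Σnᵢ(x̄ᵢ−x̄)² = 5216.154; SSW = ΣΣ(x−x̄ᵢ)² = 545.389
MSB = 5216.154/3 = 1738.7180; MSW = 545.389/31 = 17.5932
F = MSB/MSW = 98.8290
df = (3, 31)
p-value (upper-tail) = 0.00000
→ bracket: p<0.01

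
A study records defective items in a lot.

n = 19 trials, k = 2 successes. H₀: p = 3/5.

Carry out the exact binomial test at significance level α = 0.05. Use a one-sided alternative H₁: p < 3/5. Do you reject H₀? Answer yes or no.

Exact binomial: n=19, k=2, p₀=3/5=0.6000
P(X≤2) from Σ C(n,i)·p₀^i·(1−p₀)^(n−i)
p-value (one-sided, H₁ less) = 0.00001
At α=0.05: p < α → reject H₀

reject H₀: yes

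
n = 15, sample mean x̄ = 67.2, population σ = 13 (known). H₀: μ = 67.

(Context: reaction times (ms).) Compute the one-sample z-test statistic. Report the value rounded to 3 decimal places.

test statistic = 0.060

SE = σ/√n = 13/√15 = 3.3566
z = (x̄−μ₀)/SE = (67.2−67)/3.3566 = 0.0596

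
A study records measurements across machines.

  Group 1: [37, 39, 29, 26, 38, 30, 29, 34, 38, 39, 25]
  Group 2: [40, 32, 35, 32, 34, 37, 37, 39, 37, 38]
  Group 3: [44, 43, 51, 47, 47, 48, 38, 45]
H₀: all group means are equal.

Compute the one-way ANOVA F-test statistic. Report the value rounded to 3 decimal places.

test statistic = 20.279

Group means [33.09, 36.10, 45.38], grand mean 37.517
SSB = Σnᵢ(x̄ᵢ−x̄)² = 729.557; SSW = ΣΣ(x−x̄ᵢ)² = 467.684
MSB = 729.557/2 = 364.7786; MSW = 467.684/26 = 17.9878
F = MSB/MSW = 20.2792
df = (2, 26)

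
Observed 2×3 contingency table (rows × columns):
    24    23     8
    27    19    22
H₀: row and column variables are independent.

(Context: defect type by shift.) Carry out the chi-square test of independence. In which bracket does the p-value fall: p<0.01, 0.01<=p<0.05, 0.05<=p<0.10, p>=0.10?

Row totals [55, 68], col totals [51, 42, 30], n=123
χ² = (24−22.80)²/22.80 + (23−18.78)²/18.78 + (8−13.41)²/13.41 + (27−28.20)²/28.20 + (19−23.22)²/23.22 + (22−16.59)²/16.59 = 5.7814
df = 2
p-value (upper-tail) = 0.05554
→ bracket: 0.05<=p<0.10

p-value bracket: 0.05<=p<0.10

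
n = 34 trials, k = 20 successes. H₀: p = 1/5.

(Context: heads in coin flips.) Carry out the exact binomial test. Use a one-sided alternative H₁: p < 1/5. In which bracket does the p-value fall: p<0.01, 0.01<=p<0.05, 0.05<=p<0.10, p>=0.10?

Exact binomial: n=34, k=20, p₀=1/5=0.2000
P(X≤20) from Σ C(n,i)·p₀^i·(1−p₀)^(n−i)
p-value (one-sided, H₁ less) = 1.00000
→ bracket: p>=0.10

p-value bracket: p>=0.10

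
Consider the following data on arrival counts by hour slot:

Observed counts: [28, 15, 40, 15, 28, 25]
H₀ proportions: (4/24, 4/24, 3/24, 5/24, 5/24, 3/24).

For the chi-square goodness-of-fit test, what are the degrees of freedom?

df = k − 1 = 6 − 1 = 5

degrees of freedom = 5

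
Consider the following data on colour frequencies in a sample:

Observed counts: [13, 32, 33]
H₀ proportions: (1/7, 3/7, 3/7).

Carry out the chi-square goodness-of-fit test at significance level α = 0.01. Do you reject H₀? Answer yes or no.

reject H₀: no

n = 78; E_i = n·p_i = [11.14, 33.43, 33.43]
χ² = (13−11.14)²/11.14 + (32−33.43)²/33.43 + (33−33.43)²/33.43 = 0.3761
df = 2
p-value (upper-tail) = 0.82859
At α=0.01: p ≥ α → fail to reject H₀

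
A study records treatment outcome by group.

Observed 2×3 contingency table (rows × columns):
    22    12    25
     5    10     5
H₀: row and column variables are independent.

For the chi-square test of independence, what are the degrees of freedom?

degrees of freedom = 2

df = (r−1)(c−1) = (2−1)·(3−1) = 2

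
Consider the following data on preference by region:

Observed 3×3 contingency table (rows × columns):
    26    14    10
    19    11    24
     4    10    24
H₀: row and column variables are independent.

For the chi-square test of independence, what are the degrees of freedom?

df = (r−1)(c−1) = (3−1)·(3−1) = 4

degrees of freedom = 4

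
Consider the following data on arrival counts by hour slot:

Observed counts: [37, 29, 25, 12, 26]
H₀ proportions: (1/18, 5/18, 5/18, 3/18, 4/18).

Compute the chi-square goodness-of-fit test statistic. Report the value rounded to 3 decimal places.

n = 129; E_i = n·p_i = [7.17, 35.83, 35.83, 21.50, 28.67]
χ² = (37−7.17)²/7.17 + (29−35.83)²/35.83 + (25−35.83)²/35.83 + (12−21.50)²/21.50 + (26−28.67)²/28.67 = 133.2140
df = 4

test statistic = 133.214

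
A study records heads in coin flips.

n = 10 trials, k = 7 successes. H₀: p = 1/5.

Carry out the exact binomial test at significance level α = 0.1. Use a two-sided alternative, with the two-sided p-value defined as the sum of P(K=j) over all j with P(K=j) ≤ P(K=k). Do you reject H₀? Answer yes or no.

Exact binomial: n=10, k=7, p₀=1/5=0.2000
P(X=j) = C(n,j)·p₀^j·(1−p₀)^(n−j); p = Σ P(X=j) over j with P(X=j) ≤ P(X=7)
p-value (two-sided) = 0.00086
At α=0.1: p < α → reject H₀

reject H₀: yes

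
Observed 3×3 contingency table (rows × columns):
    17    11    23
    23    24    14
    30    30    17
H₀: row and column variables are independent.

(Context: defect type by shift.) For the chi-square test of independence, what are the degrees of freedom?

df = (r−1)(c−1) = (3−1)·(3−1) = 4

degrees of freedom = 4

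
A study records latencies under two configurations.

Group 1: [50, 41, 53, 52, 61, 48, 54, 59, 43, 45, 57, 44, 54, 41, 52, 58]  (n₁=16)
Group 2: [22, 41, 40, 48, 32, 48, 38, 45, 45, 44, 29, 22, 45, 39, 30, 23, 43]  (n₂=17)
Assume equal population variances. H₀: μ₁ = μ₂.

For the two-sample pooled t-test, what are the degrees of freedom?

df = n₁ + n₂ − 2 = 16 + 17 − 2 = 31

degrees of freedom = 31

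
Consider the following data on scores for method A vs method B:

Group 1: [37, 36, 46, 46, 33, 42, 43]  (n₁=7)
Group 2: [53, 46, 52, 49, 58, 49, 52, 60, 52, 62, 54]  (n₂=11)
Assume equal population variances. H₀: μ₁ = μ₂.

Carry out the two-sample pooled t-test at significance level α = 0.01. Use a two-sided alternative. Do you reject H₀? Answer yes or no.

x̄₁=40.429, s₁=5.127, n₁=7
x̄₂=53.364, s₂=4.884, n₂=11
s_p² = [6·5.127² + 10·4.884²]/16 = 24.7662
SE = √(s_p²·(1/7+1/11)) = 2.4061
t = (40.429−53.364)/2.4061 = -5.3759
df = 16
p-value (two-sided) = 0.00006
At α=0.01: p < α → reject H₀

reject H₀: yes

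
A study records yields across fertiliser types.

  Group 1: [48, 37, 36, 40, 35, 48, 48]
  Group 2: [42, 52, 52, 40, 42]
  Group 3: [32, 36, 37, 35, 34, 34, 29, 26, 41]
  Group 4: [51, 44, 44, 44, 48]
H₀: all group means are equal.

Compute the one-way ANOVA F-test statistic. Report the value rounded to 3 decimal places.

test statistic = 9.340

Group means [41.71, 45.60, 33.78, 46.20], grand mean 40.577
SSB = Σnᵢ(x̄ᵢ−x̄)² = 709.362; SSW = ΣΣ(x−x̄ᵢ)² = 556.984
MSB = 709.362/3 = 236.4540; MSW = 556.984/22 = 25.3175
F = MSB/MSW = 9.3396
df = (3, 22)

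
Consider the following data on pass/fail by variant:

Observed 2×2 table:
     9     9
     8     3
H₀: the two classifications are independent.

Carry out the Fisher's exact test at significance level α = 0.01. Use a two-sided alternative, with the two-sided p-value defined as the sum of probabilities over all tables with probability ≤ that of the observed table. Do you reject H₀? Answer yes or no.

reject H₀: no

Margins: r₁=18, r₂=11, c₁=17, c₂=12, n=29
p_obs = C(18,9)·C(11,8)/C(29,17); sum pmf over tables with pmf ≤ p_obs
p-value (two-sided) = 0.27317
At α=0.01: p ≥ α → fail to reject H₀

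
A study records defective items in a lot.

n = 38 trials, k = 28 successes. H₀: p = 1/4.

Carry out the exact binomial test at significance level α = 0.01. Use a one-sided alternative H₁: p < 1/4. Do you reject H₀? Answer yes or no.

reject H₀: no

Exact binomial: n=38, k=28, p₀=1/4=0.2500
P(X≤28) from Σ C(n,i)·p₀^i·(1−p₀)^(n−i)
p-value (one-sided, H₁ less) = 1.00000
At α=0.01: p ≥ α → fail to reject H₀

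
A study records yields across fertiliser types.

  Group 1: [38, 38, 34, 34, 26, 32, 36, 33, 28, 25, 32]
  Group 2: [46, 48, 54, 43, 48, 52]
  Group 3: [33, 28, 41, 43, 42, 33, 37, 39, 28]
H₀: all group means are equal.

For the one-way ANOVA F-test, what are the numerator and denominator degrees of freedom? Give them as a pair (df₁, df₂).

k = 3 groups, N = 26 total
df = (k−1, N−k) = (3−1, 26−3) = (2, 23)

degrees of freedom = [2, 23]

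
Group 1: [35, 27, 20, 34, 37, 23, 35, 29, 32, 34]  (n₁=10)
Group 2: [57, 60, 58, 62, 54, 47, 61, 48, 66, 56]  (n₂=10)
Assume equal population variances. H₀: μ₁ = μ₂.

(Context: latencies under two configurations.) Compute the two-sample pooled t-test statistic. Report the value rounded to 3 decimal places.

test statistic = -10.075

x̄₁=30.600, s₁=5.680, n₁=10
x̄₂=56.900, s₂=5.990, n₂=10
s_p² = [9·5.680² + 9·5.990²]/18 = 34.0722
SE = √(s_p²·(1/10+1/10)) = 2.6104
t = (30.600−56.900)/2.6104 = -10.0749
df = 18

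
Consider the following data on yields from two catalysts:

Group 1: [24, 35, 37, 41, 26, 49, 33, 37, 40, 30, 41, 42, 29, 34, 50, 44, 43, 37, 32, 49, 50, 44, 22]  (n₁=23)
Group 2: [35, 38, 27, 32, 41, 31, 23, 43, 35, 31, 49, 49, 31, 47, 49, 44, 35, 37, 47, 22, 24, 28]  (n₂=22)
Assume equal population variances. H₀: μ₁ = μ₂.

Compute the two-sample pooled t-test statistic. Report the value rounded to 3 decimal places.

x̄₁=37.783, s₁=8.240, n₁=23
x̄₂=36.273, s₂=8.833, n₂=22
s_p² = [22·8.240² + 21·8.833²]/43 = 72.8436
SE = √(s_p²·(1/23+1/22)) = 2.5452
t = (37.783−36.273)/2.5452 = 0.5932
df = 43

test statistic = 0.593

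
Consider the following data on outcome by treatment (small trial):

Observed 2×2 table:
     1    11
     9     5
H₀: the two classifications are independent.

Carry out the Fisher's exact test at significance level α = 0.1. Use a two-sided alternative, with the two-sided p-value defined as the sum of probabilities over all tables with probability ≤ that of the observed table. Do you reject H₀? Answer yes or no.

reject H₀: yes

Margins: r₁=12, r₂=14, c₁=10, c₂=16, n=26
p_obs = C(12,1)·C(14,9)/C(26,10); sum pmf over tables with pmf ≤ p_obs
p-value (two-sided) = 0.00530
At α=0.1: p < α → reject H₀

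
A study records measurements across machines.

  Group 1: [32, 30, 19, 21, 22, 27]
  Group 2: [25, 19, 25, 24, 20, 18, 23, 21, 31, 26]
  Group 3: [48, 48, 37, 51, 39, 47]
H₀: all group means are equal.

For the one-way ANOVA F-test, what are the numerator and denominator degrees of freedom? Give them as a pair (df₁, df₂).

k = 3 groups, N = 22 total
df = (k−1, N−k) = (3−1, 22−3) = (2, 19)

degrees of freedom = [2, 19]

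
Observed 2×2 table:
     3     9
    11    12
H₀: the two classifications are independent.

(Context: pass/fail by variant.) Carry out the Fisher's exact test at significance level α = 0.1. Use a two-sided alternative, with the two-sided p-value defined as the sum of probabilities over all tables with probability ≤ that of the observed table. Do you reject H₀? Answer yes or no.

Margins: r₁=12, r₂=23, c₁=14, c₂=21, n=35
p_obs = C(12,3)·C(23,11)/C(35,14); sum pmf over tables with pmf ≤ p_obs
p-value (two-sided) = 0.28164
At α=0.1: p ≥ α → fail to reject H₀

reject H₀: no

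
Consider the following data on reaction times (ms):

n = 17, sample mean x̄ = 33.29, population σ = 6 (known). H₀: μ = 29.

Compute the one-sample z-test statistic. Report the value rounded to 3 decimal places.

test statistic = 2.948

SE = σ/√n = 6/√17 = 1.4552
z = (x̄−μ₀)/SE = (33.29−29)/1.4552 = 2.9480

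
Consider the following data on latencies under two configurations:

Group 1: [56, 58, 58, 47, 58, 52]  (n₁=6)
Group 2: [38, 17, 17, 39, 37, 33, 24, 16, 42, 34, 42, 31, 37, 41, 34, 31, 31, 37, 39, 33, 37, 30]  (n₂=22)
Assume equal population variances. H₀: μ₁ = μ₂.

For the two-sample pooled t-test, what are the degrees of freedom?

df = n₁ + n₂ − 2 = 6 + 22 − 2 = 26

degrees of freedom = 26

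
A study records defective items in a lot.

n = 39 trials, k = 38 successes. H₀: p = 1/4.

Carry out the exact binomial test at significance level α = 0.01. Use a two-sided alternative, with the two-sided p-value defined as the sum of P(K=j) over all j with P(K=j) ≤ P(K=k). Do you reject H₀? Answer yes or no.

Exact binomial: n=39, k=38, p₀=1/4=0.2500
P(X=j) = C(n,j)·p₀^j·(1−p₀)^(n−j); p = Σ P(X=j) over j with P(X=j) ≤ P(X=38)
p-value (two-sided) = 0.00000
At α=0.01: p < α → reject H₀

reject H₀: yes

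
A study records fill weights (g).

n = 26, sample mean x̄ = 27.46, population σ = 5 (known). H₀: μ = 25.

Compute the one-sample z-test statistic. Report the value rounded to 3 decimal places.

test statistic = 2.509

SE = σ/√n = 5/√26 = 0.9806
z = (x̄−μ₀)/SE = (27.46−25)/0.9806 = 2.5087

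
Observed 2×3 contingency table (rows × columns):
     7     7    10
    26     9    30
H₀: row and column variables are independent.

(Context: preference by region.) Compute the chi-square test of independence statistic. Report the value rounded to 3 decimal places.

Row totals [24, 65], col totals [33, 16, 40], n=89
χ² = (7−8.90)²/8.90 + (7−4.31)²/4.31 + (10−10.79)²/10.79 + (26−24.10)²/24.10 + (9−11.69)²/11.69 + (30−29.21)²/29.21 = 2.9218
df = 2

test statistic = 2.922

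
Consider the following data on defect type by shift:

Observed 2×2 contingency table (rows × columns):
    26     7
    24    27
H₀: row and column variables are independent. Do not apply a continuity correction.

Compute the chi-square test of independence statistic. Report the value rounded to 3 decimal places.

test statistic = 8.372

Row totals [33, 51], col totals [50, 34], n=84
χ² = (26−19.64)²/19.64 + (7−13.36)²/13.36 + (24−30.36)²/30.36 + (27−20.64)²/20.64 = 8.3720
df = 1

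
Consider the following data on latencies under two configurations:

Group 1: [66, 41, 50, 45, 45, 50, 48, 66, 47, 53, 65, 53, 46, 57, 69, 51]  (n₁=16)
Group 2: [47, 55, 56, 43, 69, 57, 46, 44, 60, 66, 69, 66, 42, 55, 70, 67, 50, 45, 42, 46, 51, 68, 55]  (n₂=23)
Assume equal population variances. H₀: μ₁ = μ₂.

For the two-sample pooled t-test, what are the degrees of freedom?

df = n₁ + n₂ − 2 = 16 + 23 − 2 = 37

degrees of freedom = 37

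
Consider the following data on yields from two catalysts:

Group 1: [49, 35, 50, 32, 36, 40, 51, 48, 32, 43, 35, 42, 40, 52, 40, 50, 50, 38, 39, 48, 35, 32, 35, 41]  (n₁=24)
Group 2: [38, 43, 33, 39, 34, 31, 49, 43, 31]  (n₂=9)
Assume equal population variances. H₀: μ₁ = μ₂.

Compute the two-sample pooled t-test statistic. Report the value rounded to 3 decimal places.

test statistic = 1.343

x̄₁=41.375, s₁=6.775, n₁=24
x̄₂=37.889, s₂=6.234, n₂=9
s_p² = [23·6.775² + 8·6.234²]/31 = 44.0811
SE = √(s_p²·(1/24+1/9)) = 2.5951
t = (41.375−37.889)/2.5951 = 1.3433
df = 31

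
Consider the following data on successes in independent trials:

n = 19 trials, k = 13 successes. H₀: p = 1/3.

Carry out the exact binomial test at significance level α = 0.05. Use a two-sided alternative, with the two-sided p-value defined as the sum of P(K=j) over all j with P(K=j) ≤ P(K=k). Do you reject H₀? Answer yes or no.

reject H₀: yes

Exact binomial: n=19, k=13, p₀=1/3=0.3333
P(X=j) = C(n,j)·p₀^j·(1−p₀)^(n−j); p = Σ P(X=j) over j with P(X=j) ≤ P(X=13)
p-value (two-sided) = 0.00233
At α=0.05: p < α → reject H₀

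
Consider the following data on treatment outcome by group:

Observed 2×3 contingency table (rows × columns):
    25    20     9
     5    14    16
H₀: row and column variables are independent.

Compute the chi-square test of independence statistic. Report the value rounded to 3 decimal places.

test statistic = 12.883

Row totals [54, 35], col totals [30, 34, 25], n=89
χ² = (25−18.20)²/18.20 + (20−20.63)²/20.63 + (9−15.17)²/15.17 + (5−11.80)²/11.80 + (14−13.37)²/13.37 + (16−9.83)²/9.83 = 12.8831
df = 2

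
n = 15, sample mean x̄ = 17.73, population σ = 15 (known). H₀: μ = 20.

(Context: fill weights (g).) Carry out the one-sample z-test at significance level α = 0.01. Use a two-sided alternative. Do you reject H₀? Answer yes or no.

SE = σ/√n = 15/√15 = 3.8730
z = (x̄−μ₀)/SE = (17.73−20)/3.8730 = -0.5861
p-value (two-sided) = 0.55780
At α=0.01: p ≥ α → fail to reject H₀

reject H₀: no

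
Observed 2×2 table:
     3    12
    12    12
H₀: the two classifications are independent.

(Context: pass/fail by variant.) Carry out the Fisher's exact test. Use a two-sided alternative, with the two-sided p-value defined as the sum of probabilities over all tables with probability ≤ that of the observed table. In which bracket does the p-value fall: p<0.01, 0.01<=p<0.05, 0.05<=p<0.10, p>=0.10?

Margins: r₁=15, r₂=24, c₁=15, c₂=24, n=39
p_obs = C(15,3)·C(24,12)/C(39,15); sum pmf over tables with pmf ≤ p_obs
p-value (two-sided) = 0.09307
→ bracket: 0.05<=p<0.10

p-value bracket: 0.05<=p<0.10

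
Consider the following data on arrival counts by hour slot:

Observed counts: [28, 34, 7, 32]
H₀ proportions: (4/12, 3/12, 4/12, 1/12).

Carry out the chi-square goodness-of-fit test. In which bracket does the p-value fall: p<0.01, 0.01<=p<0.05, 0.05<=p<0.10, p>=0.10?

n = 101; E_i = n·p_i = [33.67, 25.25, 33.67, 8.42]
χ² = (28−33.67)²/33.67 + (34−25.25)²/25.25 + (7−33.67)²/33.67 + (32−8.42)²/8.42 = 91.1881
df = 3
p-value (upper-tail) = 0.00000
→ bracket: p<0.01

p-value bracket: p<0.01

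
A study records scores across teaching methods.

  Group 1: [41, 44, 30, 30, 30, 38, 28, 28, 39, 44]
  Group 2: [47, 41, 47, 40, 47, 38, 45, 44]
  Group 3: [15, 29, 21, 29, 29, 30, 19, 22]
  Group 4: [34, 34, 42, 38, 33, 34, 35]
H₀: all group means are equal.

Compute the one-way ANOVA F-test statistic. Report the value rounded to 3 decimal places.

Group means [35.20, 43.62, 24.25, 35.71], grand mean 34.697
SSB = Σnᵢ(x̄ᵢ−x̄)² = 1520.566; SSW = ΣΣ(x−x̄ᵢ)² = 774.404
MSB = 1520.566/3 = 506.8554; MSW = 774.404/29 = 26.7036
F = MSB/MSW = 18.9808
df = (3, 29)

test statistic = 18.981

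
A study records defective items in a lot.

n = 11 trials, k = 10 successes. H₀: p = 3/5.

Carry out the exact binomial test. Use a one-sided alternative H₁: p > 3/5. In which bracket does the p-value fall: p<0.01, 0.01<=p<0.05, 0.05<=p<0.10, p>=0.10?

p-value bracket: 0.01<=p<0.05

Exact binomial: n=11, k=10, p₀=3/5=0.6000
P(X≥10) from Σ C(n,i)·p₀^i·(1−p₀)^(n−i)
p-value (one-sided, H₁ greater) = 0.03023
→ bracket: 0.01<=p<0.05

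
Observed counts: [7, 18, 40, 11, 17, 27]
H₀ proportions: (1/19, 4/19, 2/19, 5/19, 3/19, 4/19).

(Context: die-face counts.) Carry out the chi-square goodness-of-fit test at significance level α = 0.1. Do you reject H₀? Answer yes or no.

reject H₀: yes

n = 120; E_i = n·p_i = [6.32, 25.26, 12.63, 31.58, 18.95, 25.26]
χ² = (7−6.32)²/6.32 + (18−25.26)²/25.26 + (40−12.63)²/12.63 + (11−31.58)²/31.58 + (17−18.95)²/18.95 + (27−25.26)²/25.26 = 75.1907
df = 5
p-value (upper-tail) = 0.00000
At α=0.1: p < α → reject H₀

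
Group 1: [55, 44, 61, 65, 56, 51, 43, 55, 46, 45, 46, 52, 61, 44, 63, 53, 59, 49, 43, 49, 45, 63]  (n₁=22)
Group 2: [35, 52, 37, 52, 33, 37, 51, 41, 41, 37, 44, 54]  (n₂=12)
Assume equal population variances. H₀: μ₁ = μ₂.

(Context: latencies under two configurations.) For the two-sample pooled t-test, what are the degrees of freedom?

df = n₁ + n₂ − 2 = 22 + 12 − 2 = 32

degrees of freedom = 32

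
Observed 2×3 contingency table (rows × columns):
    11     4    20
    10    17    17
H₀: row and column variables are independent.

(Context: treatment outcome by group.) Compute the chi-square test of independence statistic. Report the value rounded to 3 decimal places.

test statistic = 7.409

Row totals [35, 44], col totals [21, 21, 37], n=79
χ² = (11−9.30)²/9.30 + (4−9.30)²/9.30 + (20−16.39)²/16.39 + (10−11.70)²/11.70 + (17−11.70)²/11.70 + (17−20.61)²/20.61 = 7.4093
df = 2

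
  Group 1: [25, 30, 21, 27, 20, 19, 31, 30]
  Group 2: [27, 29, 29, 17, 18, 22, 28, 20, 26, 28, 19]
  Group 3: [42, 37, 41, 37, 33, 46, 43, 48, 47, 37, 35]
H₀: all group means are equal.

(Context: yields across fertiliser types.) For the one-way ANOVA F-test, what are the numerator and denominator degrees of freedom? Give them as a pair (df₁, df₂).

k = 3 groups, N = 30 total
df = (k−1, N−k) = (3−1, 30−3) = (2, 27)

degrees of freedom = [2, 27]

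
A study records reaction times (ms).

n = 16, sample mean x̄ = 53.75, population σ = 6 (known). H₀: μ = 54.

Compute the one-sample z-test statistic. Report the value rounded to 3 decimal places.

test statistic = -0.167

SE = σ/√n = 6/√16 = 1.5000
z = (x̄−μ₀)/SE = (53.75−54)/1.5000 = -0.1667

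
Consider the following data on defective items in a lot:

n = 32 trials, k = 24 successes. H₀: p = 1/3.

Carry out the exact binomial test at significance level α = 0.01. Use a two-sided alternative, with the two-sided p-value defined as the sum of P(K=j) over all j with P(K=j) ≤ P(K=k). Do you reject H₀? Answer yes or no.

Exact binomial: n=32, k=24, p₀=1/3=0.3333
P(X=j) = C(n,j)·p₀^j·(1−p₀)^(n−j); p = Σ P(X=j) over j with P(X=j) ≤ P(X=24)
p-value (two-sided) = 0.00000
At α=0.01: p < α → reject H₀

reject H₀: yes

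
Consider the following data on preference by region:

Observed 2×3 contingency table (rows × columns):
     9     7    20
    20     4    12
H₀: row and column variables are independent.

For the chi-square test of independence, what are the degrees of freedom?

degrees of freedom = 2

df = (r−1)(c−1) = (2−1)·(3−1) = 2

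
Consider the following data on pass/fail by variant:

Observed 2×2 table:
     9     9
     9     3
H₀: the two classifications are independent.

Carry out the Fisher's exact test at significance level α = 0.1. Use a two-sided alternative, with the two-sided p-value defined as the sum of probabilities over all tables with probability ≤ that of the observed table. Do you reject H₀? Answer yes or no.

Margins: r₁=18, r₂=12, c₁=18, c₂=12, n=30
p_obs = C(18,9)·C(12,9)/C(30,18); sum pmf over tables with pmf ≤ p_obs
p-value (two-sided) = 0.25985
At α=0.1: p ≥ α → fail to reject H₀

reject H₀: no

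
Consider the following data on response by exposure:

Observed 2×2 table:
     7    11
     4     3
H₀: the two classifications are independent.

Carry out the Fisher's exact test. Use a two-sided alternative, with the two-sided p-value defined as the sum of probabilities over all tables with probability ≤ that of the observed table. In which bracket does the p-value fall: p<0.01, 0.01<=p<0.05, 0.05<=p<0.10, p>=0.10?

p-value bracket: p>=0.10

Margins: r₁=18, r₂=7, c₁=11, c₂=14, n=25
p_obs = C(18,7)·C(7,4)/C(25,11); sum pmf over tables with pmf ≤ p_obs
p-value (two-sided) = 0.65641
→ bracket: p>=0.10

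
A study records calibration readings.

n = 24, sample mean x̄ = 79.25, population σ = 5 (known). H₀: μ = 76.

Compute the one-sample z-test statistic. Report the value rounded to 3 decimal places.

SE = σ/√n = 5/√24 = 1.0206
z = (x̄−μ₀)/SE = (79.25−76)/1.0206 = 3.1843

test statistic = 3.184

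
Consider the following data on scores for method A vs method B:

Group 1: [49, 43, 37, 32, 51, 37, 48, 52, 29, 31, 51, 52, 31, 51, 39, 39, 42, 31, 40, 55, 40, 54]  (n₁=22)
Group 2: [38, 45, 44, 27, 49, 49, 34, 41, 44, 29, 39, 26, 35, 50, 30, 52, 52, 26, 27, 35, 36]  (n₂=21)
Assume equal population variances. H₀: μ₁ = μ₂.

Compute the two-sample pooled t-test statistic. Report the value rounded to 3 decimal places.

test statistic = 1.485

x̄₁=42.455, s₁=8.579, n₁=22
x̄₂=38.476, s₂=8.992, n₂=21
s_p² = [21·8.579² + 20·8.992²]/41 = 77.1388
SE = √(s_p²·(1/22+1/21)) = 2.6795
t = (42.455−38.476)/2.6795 = 1.4848
df = 41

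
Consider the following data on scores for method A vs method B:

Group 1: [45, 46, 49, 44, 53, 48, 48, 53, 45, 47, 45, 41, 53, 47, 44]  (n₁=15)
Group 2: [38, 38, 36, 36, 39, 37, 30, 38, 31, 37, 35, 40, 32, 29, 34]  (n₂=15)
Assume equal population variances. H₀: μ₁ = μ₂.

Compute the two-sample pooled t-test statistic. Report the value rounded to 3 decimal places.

test statistic = 9.275

x̄₁=47.200, s₁=3.590, n₁=15
x̄₂=35.333, s₂=3.416, n₂=15
s_p² = [14·3.590² + 14·3.416²]/28 = 12.2762
SE = √(s_p²·(1/15+1/15)) = 1.2794
t = (47.200−35.333)/1.2794 = 9.2753
df = 28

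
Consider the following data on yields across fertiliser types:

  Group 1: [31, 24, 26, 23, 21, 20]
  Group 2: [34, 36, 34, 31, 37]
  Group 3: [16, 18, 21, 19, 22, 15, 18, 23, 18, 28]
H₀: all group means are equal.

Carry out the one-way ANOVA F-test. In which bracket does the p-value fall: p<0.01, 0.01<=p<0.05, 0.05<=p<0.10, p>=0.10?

p-value bracket: p<0.01

Group means [24.17, 34.40, 19.80], grand mean 24.524
SSB = Σnᵢ(x̄ᵢ−x̄)² = 711.605; SSW = ΣΣ(x−x̄ᵢ)² = 231.633
MSB = 711.605/2 = 355.8024; MSW = 231.633/18 = 12.8685
F = MSB/MSW = 27.6491
df = (2, 18)
p-value (upper-tail) = 0.00000
→ bracket: p<0.01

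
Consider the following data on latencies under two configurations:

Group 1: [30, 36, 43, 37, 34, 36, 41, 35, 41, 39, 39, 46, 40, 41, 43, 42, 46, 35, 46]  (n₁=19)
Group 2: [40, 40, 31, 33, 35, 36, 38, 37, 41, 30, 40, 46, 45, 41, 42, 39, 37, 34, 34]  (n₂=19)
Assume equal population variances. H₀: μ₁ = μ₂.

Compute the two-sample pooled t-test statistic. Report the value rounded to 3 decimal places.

x̄₁=39.474, s₁=4.452, n₁=19
x̄₂=37.842, s₂=4.375, n₂=19
s_p² = [18·4.452² + 18·4.375²]/36 = 19.4795
SE = √(s_p²·(1/19+1/19)) = 1.4319
t = (39.474−37.842)/1.4319 = 1.1394
df = 36

test statistic = 1.139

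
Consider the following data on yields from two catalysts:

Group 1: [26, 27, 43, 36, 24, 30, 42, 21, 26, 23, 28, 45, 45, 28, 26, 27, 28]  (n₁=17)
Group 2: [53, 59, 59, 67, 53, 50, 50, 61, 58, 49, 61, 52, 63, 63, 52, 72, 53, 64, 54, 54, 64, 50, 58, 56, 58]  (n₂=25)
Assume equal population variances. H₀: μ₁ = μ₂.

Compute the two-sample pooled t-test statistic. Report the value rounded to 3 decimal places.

x̄₁=30.882, s₁=8.022, n₁=17
x̄₂=57.320, s₂=5.998, n₂=25
s_p² = [16·8.022² + 24·5.998²]/40 = 47.3301
SE = √(s_p²·(1/17+1/25)) = 2.1627
t = (30.882−57.320)/2.1627 = -12.2243
df = 40

test statistic = -12.224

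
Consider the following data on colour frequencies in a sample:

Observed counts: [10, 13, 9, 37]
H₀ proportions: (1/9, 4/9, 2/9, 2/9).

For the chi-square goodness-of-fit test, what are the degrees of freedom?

df = k − 1 = 4 − 1 = 3

degrees of freedom = 3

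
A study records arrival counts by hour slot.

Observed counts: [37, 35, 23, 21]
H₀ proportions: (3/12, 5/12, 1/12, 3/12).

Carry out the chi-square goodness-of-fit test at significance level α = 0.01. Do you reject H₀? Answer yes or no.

n = 116; E_i = n·p_i = [29.00, 48.33, 9.67, 29.00]
χ² = (37−29.00)²/29.00 + (35−48.33)²/48.33 + (23−9.67)²/9.67 + (21−29.00)²/29.00 = 26.4828
df = 3
p-value (upper-tail) = 0.00001
At α=0.01: p < α → reject H₀

reject H₀: yes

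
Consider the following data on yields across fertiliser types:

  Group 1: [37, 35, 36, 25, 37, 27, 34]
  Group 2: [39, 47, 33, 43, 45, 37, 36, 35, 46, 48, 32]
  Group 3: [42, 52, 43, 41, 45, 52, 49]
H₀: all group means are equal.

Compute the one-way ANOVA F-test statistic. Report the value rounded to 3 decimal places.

test statistic = 10.906

Group means [33.00, 40.09, 46.29], grand mean 39.840
SSB = Σnᵢ(x̄ᵢ−x̄)² = 619.022; SSW = ΣΣ(x−x̄ᵢ)² = 624.338
MSB = 619.022/2 = 309.5112; MSW = 624.338/22 = 28.3790
F = MSB/MSW = 10.9064
df = (2, 22)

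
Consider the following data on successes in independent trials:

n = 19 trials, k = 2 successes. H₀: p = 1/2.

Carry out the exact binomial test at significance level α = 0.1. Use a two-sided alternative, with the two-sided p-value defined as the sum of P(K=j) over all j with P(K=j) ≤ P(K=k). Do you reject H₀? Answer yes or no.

Exact binomial: n=19, k=2, p₀=1/2=0.5000
P(X=j) = C(n,j)·p₀^j·(1−p₀)^(n−j); p = Σ P(X=j) over j with P(X=j) ≤ P(X=2)
p-value (two-sided) = 0.00073
At α=0.1: p < α → reject H₀

reject H₀: yes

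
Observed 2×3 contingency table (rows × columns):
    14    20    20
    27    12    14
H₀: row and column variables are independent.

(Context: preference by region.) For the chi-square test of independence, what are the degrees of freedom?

degrees of freedom = 2

df = (r−1)(c−1) = (2−1)·(3−1) = 2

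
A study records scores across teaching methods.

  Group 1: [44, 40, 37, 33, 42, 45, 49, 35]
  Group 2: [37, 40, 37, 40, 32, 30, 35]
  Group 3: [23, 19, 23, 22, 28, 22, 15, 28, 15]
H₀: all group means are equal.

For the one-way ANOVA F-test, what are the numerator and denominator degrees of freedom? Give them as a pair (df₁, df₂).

k = 3 groups, N = 24 total
df = (k−1, N−k) = (3−1, 24−3) = (2, 21)

degrees of freedom = [2, 21]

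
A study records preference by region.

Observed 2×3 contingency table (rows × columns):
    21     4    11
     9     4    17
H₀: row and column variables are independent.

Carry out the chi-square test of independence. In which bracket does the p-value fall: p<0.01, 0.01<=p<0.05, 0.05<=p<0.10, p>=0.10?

Row totals [36, 30], col totals [30, 8, 28], n=66
χ² = (21−16.36)²/16.36 + (4−4.36)²/4.36 + (11−15.27)²/15.27 + (9−13.64)²/13.64 + (4−3.64)²/3.64 + (17−12.73)²/12.73 = 5.5864
df = 2
p-value (upper-tail) = 0.06122
→ bracket: 0.05<=p<0.10

p-value bracket: 0.05<=p<0.10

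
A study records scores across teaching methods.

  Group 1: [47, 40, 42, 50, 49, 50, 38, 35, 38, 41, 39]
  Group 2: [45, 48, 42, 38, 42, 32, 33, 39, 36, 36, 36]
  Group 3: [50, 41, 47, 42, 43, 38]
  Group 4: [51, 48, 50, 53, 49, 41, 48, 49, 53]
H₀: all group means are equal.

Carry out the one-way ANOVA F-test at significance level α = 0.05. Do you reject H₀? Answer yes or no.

Group means [42.64, 38.82, 43.50, 49.11], grand mean 43.216
SSB = Σnᵢ(x̄ᵢ−x̄)² = 529.700; SSW = ΣΣ(x−x̄ᵢ)² = 736.571
MSB = 529.700/3 = 176.5665; MSW = 736.571/33 = 22.3203
F = MSB/MSW = 7.9106
df = (3, 33)
p-value (upper-tail) = 0.00041
At α=0.05: p < α → reject H₀

reject H₀: yes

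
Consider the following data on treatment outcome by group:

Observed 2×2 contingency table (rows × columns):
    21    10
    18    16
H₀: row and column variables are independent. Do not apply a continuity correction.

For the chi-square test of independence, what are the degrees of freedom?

degrees of freedom = 1

df = (r−1)(c−1) = (2−1)·(2−1) = 1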